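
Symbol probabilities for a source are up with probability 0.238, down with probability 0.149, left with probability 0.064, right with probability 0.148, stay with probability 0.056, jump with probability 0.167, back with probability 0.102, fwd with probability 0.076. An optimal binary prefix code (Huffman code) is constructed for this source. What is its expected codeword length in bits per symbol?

Repeatedly combine the two least-probable nodes; the expected code length is the sum of the merged weights.
merge 7/125 + 8/125 → 3/25
merge 19/250 + 51/500 → 89/500
merge 3/25 + 37/250 → 67/250
merge 149/1000 + 167/1000 → 79/250
merge 89/500 + 119/500 → 52/125
merge 67/250 + 79/250 → 73/125
merge 52/125 + 73/125 → 1
L = 3/25 + 89/500 + 67/250 + 79/250 + 52/125 + 73/125 + 1 = 1441/500 = 2.882 bits/symbol.

2.882 bits/symbol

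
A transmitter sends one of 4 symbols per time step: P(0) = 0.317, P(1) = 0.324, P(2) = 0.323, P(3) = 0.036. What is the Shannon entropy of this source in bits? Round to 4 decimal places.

H = −Σ pᵢ log₂ pᵢ.
−0.317·log₂(0.317) = 0.5254
−0.324·log₂(0.324) = 0.5268
−0.323·log₂(0.323) = 0.5266
−0.036·log₂(0.036) = 0.1727
Sum ≈ 1.7515 → 1.7515 bits.

1.7515 bits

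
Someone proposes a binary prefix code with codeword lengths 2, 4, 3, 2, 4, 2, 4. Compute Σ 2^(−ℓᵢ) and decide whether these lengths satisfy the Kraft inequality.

With common denominator 2^4 = 16: Σ 2^(−ℓᵢ) = 4/16 + 1/16 + 2/16 + 4/16 + 1/16 + 4/16 + 1/16 = 17/16 = 1.0625.
Kraft's inequality requires Σ ≤ 1; here Σ = 1.0625 > 1, so no such prefix code exists.

1.0625; no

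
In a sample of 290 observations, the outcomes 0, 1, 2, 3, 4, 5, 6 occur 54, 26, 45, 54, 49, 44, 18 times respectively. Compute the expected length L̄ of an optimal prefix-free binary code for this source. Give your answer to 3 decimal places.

Probabilities are the counts divided by 290.
Repeatedly combine the two least-probable nodes; the expected code length is the sum of the merged weights.
merge 9/145 + 13/145 → 22/145
merge 22/145 + 22/145 → 44/145
merge 9/58 + 49/290 → 47/145
merge 27/145 + 27/145 → 54/145
merge 44/145 + 47/145 → 91/145
merge 54/145 + 91/145 → 1
L = 22/145 + 44/145 + 47/145 + 54/145 + 91/145 + 1 = 403/145 ≈ 2.779 bits/symbol.

2.779 bits/symbol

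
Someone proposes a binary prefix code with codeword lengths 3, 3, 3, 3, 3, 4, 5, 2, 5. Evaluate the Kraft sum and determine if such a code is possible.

With common denominator 2^5 = 32: Σ 2^(−ℓᵢ) = 4/32 + 4/32 + 4/32 + 4/32 + 4/32 + 2/32 + 1/32 + 8/32 + 1/32 = 32/32 = 1.
Kraft's inequality requires Σ ≤ 1; here Σ = 1 ≤ 1, so such a prefix code exists.

1; yes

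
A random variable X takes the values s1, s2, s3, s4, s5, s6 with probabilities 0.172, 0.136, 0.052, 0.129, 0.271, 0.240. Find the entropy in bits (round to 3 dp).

H = −Σ pᵢ log₂ pᵢ.
−0.172·log₂(0.172) = 0.4368
−0.136·log₂(0.136) = 0.3915
−0.052·log₂(0.052) = 0.2218
−0.129·log₂(0.129) = 0.3811
−0.271·log₂(0.271) = 0.5105
−0.240·log₂(0.240) = 0.4941
Sum ≈ 2.4358 → 2.436 bits.

2.436 bits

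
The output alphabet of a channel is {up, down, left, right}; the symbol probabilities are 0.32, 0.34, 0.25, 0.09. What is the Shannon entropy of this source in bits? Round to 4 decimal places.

H = −Σ pᵢ log₂ pᵢ.
−0.32·log₂(0.32) = 0.5260
−0.34·log₂(0.34) = 0.5292
−0.25·log₂(0.25) = 0.5000
−0.09·log₂(0.09) = 0.3127
Sum ≈ 1.8679 → 1.8679 bits.

1.8679 bits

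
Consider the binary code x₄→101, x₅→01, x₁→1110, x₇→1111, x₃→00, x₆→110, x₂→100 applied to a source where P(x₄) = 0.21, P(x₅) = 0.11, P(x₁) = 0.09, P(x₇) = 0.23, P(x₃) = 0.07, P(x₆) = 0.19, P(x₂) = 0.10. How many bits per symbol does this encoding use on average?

3.14 bits/symbol

L̄ = Σ pᵢ·ℓᵢ = 0.21·3 + 0.11·2 + 0.09·4 + 0.23·4 + 0.07·2 + 0.19·3 + 0.10·3 = 3.14 bits/symbol.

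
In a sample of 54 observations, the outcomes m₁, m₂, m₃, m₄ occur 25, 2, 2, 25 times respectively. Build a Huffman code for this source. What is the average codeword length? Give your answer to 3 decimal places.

1.611 bits/symbol

Probabilities are the counts divided by 54.
Repeatedly combine the two least-probable nodes; the expected code length is the sum of the merged weights.
merge 1/27 + 1/27 → 2/27
merge 2/27 + 25/54 → 29/54
merge 25/54 + 29/54 → 1
L = 2/27 + 29/54 + 1 = 29/18 ≈ 1.611 bits/symbol.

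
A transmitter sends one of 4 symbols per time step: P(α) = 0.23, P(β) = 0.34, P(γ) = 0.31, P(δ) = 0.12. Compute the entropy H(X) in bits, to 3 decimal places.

H = −Σ pᵢ log₂ pᵢ.
−0.23·log₂(0.23) = 0.4877
−0.34·log₂(0.34) = 0.5292
−0.31·log₂(0.31) = 0.5238
−0.12·log₂(0.12) = 0.3671
Sum ≈ 1.9077 → 1.908 bits.

1.908 bits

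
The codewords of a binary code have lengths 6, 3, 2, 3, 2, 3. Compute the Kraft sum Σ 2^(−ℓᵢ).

0.890625

With common denominator 2^6 = 64: Σ 2^(−ℓᵢ) = 1/64 + 8/64 + 16/64 + 8/64 + 16/64 + 8/64 = 57/64 = 0.890625.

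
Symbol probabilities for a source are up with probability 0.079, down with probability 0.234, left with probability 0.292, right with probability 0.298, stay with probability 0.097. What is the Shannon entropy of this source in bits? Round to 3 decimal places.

H = −Σ pᵢ log₂ pᵢ.
−0.079·log₂(0.079) = 0.2893
−0.234·log₂(0.234) = 0.4903
−0.292·log₂(0.292) = 0.5186
−0.298·log₂(0.298) = 0.5205
−0.097·log₂(0.097) = 0.3265
Sum ≈ 2.1452 → 2.145 bits.

2.145 bits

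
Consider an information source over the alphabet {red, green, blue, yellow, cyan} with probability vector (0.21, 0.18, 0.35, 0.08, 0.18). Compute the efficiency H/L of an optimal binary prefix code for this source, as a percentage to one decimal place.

Entropy H = −Σ p log₂ p ≈ 2.1850 bits.
Huffman merges: 2/25+9/50→13/50; 9/50+21/100→39/100; 13/50+7/20→61/100; 39/100+61/100→1. L = 113/50 ≈ 2.2600.
Efficiency = H/L = 2.1850/2.2600 = 96.7%.

96.7%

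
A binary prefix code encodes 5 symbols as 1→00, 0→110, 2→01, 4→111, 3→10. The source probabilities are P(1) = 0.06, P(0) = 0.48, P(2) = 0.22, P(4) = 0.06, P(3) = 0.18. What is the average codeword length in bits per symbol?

L̄ = Σ pᵢ·ℓᵢ = 0.06·2 + 0.48·3 + 0.22·2 + 0.06·3 + 0.18·2 = 2.54 bits/symbol.

2.54 bits/symbol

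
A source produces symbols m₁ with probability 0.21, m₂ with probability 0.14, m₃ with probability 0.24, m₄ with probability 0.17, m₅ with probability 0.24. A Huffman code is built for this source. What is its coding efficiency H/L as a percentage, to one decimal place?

99.3%

Entropy H = −Σ p log₂ p ≈ 2.2928 bits.
Huffman merges: 7/50+17/100→31/100; 21/100+6/25→9/20; 6/25+31/100→11/20; 9/20+11/20→1. L = 231/100 ≈ 2.3100.
Efficiency = H/L = 2.2928/2.3100 = 99.3%.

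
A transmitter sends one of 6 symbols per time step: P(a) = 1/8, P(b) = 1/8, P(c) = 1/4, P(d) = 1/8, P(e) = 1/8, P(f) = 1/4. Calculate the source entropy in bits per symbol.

Each probability is a power of 1/2, so log₂(1/p) is an integer.
H = Σ p·log₂(1/p) = 1/8·3 + 1/8·3 + 1/4·2 + 1/8·3 + 1/8·3 + 1/4·2 = 2.5 bits.

2.5 bits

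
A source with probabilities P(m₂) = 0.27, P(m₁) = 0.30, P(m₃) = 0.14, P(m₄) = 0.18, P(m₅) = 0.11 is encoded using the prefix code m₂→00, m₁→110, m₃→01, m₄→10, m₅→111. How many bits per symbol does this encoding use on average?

L̄ = Σ pᵢ·ℓᵢ = 0.27·2 + 0.30·3 + 0.14·2 + 0.18·2 + 0.11·3 = 2.41 bits/symbol.

2.41 bits/symbol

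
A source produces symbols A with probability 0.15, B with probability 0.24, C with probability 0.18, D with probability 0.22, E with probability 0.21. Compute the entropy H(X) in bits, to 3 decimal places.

2.303 bits

H = −Σ pᵢ log₂ pᵢ.
−0.15·log₂(0.15) = 0.4105
−0.24·log₂(0.24) = 0.4941
−0.18·log₂(0.18) = 0.4453
−0.22·log₂(0.22) = 0.4806
−0.21·log₂(0.21) = 0.4728
Sum ≈ 2.3034 → 2.303 bits.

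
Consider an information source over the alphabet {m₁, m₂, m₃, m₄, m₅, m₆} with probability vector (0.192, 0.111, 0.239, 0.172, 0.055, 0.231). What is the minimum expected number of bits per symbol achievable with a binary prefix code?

Repeatedly combine the two least-probable nodes; the expected code length is the sum of the merged weights.
merge 11/200 + 111/1000 → 83/500
merge 83/500 + 43/250 → 169/500
merge 24/125 + 231/1000 → 423/1000
merge 239/1000 + 169/500 → 577/1000
merge 423/1000 + 577/1000 → 1
L = 83/500 + 169/500 + 423/1000 + 577/1000 + 1 = 313/125 = 2.504 bits/symbol.

2.504 bits/symbol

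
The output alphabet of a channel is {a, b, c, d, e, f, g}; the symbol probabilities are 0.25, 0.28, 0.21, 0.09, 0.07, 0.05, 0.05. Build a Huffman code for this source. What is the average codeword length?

Repeatedly combine the two least-probable nodes; the expected code length is the sum of the merged weights.
merge 1/20 + 1/20 → 1/10
merge 7/100 + 9/100 → 4/25
merge 1/10 + 4/25 → 13/50
merge 21/100 + 1/4 → 23/50
merge 13/50 + 7/25 → 27/50
merge 23/50 + 27/50 → 1
L = 1/10 + 4/25 + 13/50 + 23/50 + 27/50 + 1 = 63/25 = 2.52 bits/symbol.

2.52 bits/symbol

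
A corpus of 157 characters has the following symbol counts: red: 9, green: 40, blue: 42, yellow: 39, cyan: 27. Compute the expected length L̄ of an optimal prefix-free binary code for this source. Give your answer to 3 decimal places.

Probabilities are the counts divided by 157.
Repeatedly combine the two least-probable nodes; the expected code length is the sum of the merged weights.
merge 9/157 + 27/157 → 36/157
merge 36/157 + 39/157 → 75/157
merge 40/157 + 42/157 → 82/157
merge 75/157 + 82/157 → 1
L = 36/157 + 75/157 + 82/157 + 1 = 350/157 ≈ 2.229 bits/symbol.

2.229 bits/symbol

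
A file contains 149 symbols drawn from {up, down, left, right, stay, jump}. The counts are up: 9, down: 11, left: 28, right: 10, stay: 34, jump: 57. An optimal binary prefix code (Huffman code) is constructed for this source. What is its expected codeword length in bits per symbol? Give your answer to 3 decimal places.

2.329 bits/symbol

Probabilities are the counts divided by 149.
Repeatedly combine the two least-probable nodes; the expected code length is the sum of the merged weights.
merge 9/149 + 10/149 → 19/149
merge 11/149 + 19/149 → 30/149
merge 28/149 + 30/149 → 58/149
merge 34/149 + 57/149 → 91/149
merge 58/149 + 91/149 → 1
L = 19/149 + 30/149 + 58/149 + 91/149 + 1 = 347/149 ≈ 2.329 bits/symbol.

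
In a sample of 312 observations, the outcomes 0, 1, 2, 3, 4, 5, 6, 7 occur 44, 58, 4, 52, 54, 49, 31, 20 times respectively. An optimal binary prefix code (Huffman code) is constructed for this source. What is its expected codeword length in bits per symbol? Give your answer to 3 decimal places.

Probabilities are the counts divided by 312.
Repeatedly combine the two least-probable nodes; the expected code length is the sum of the merged weights.
merge 1/78 + 5/78 → 1/13
merge 1/13 + 31/312 → 55/312
merge 11/78 + 49/312 → 31/104
merge 1/6 + 9/52 → 53/156
merge 55/312 + 29/156 → 113/312
merge 31/104 + 53/156 → 199/312
merge 113/312 + 199/312 → 1
L = 1/13 + 55/312 + 31/104 + 53/156 + 113/312 + 199/312 + 1 = 451/156 ≈ 2.891 bits/symbol.

2.891 bits/symbol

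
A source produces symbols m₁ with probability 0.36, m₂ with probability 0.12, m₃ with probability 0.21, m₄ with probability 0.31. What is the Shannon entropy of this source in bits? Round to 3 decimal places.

1.894 bits

H = −Σ pᵢ log₂ pᵢ.
−0.36·log₂(0.36) = 0.5306
−0.12·log₂(0.12) = 0.3671
−0.21·log₂(0.21) = 0.4728
−0.31·log₂(0.31) = 0.5238
Sum ≈ 1.8943 → 1.894 bits.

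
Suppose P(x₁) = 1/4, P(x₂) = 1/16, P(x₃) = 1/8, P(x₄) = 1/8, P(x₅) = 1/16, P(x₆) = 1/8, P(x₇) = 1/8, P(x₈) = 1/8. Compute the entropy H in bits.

Each probability is a power of 1/2, so log₂(1/p) is an integer.
H = Σ p·log₂(1/p) = 1/4·2 + 1/16·4 + 1/8·3 + 1/8·3 + 1/16·4 + 1/8·3 + 1/8·3 + 1/8·3 = 2.875 bits.

2.875 bits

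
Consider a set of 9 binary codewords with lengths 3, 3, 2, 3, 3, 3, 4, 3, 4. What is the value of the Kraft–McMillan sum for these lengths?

1.125

With common denominator 2^4 = 16: Σ 2^(−ℓᵢ) = 2/16 + 2/16 + 4/16 + 2/16 + 2/16 + 2/16 + 1/16 + 2/16 + 1/16 = 18/16 = 1.125.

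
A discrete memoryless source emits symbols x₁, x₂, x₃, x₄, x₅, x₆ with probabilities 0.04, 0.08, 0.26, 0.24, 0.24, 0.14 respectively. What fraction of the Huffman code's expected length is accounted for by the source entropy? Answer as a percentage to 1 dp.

99.5%

Entropy H = −Σ p log₂ p ≈ 2.3679 bits.
Huffman merges: 1/25+2/25→3/25; 3/25+7/50→13/50; 6/25+6/25→12/25; 13/50+13/50→13/25; 12/25+13/25→1. L = 119/50 ≈ 2.3800.
Efficiency = H/L = 2.3679/2.3800 = 99.5%.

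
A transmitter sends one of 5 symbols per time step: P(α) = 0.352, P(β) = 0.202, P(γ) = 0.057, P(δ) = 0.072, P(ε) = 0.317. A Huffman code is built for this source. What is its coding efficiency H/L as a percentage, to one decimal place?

Entropy H = −Σ p log₂ p ≈ 2.0307 bits.
Huffman merges: 57/1000+9/125→129/1000; 129/1000+101/500→331/1000; 317/1000+331/1000→81/125; 44/125+81/125→1. L = 527/250 ≈ 2.1080.
Efficiency = H/L = 2.0307/2.1080 = 96.3%.

96.3%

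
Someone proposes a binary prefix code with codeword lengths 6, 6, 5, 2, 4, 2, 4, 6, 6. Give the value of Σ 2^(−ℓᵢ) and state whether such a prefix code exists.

With common denominator 2^6 = 64: Σ 2^(−ℓᵢ) = 1/64 + 1/64 + 2/64 + 16/64 + 4/64 + 16/64 + 4/64 + 1/64 + 1/64 = 46/64 = 0.71875.
Kraft's inequality requires Σ ≤ 1; here Σ = 0.71875 ≤ 1, so such a prefix code exists.

0.71875; yes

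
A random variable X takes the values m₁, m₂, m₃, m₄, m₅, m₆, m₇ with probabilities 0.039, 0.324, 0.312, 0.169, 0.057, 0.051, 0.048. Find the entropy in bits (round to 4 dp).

2.3319 bits

H = −Σ pᵢ log₂ pᵢ.
−0.039·log₂(0.039) = 0.1825
−0.324·log₂(0.324) = 0.5268
−0.312·log₂(0.312) = 0.5243
−0.169·log₂(0.169) = 0.4335
−0.057·log₂(0.057) = 0.2356
−0.051·log₂(0.051) = 0.2190
−0.048·log₂(0.048) = 0.2103
Sum ≈ 2.3319 → 2.3319 bits.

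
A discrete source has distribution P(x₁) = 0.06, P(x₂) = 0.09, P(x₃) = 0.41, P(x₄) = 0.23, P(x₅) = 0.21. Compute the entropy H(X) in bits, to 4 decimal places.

H = −Σ pᵢ log₂ pᵢ.
−0.06·log₂(0.06) = 0.2435
−0.09·log₂(0.09) = 0.3127
−0.41·log₂(0.41) = 0.5274
−0.23·log₂(0.23) = 0.4877
−0.21·log₂(0.21) = 0.4728
Sum ≈ 2.0441 → 2.0441 bits.

2.0441 bits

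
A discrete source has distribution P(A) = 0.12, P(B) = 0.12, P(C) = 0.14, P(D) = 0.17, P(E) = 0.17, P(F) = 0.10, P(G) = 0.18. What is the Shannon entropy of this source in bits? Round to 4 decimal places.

2.7779 bits

H = −Σ pᵢ log₂ pᵢ.
−0.12·log₂(0.12) = 0.3671
−0.12·log₂(0.12) = 0.3671
−0.14·log₂(0.14) = 0.3971
−0.17·log₂(0.17) = 0.4346
−0.17·log₂(0.17) = 0.4346
−0.10·log₂(0.10) = 0.3322
−0.18·log₂(0.18) = 0.4453
Sum ≈ 2.7779 → 2.7779 bits.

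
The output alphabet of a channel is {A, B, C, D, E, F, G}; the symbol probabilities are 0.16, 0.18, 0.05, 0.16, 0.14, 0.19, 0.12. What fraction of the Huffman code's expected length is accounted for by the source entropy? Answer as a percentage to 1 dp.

Entropy H = −Σ p log₂ p ≈ 2.7268 bits.
Huffman merges: 1/20+3/25→17/100; 7/50+4/25→3/10; 4/25+17/100→33/100; 9/50+19/100→37/100; 3/10+33/100→63/100; 37/100+63/100→1. L = 14/5 ≈ 2.8000.
Efficiency = H/L = 2.7268/2.8000 = 97.4%.

97.4%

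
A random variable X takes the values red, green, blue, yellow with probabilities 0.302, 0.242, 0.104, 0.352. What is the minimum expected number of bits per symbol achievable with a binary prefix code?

Repeatedly combine the two least-probable nodes; the expected code length is the sum of the merged weights.
merge 13/125 + 121/500 → 173/500
merge 151/500 + 173/500 → 81/125
merge 44/125 + 81/125 → 1
L = 173/500 + 81/125 + 1 = 997/500 = 1.994 bits/symbol.

1.994 bits/symbol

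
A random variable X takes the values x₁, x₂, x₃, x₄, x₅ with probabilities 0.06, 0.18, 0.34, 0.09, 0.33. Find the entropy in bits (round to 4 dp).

H = −Σ pᵢ log₂ pᵢ.
−0.06·log₂(0.06) = 0.2435
−0.18·log₂(0.18) = 0.4453
−0.34·log₂(0.34) = 0.5292
−0.09·log₂(0.09) = 0.3127
−0.33·log₂(0.33) = 0.5278
Sum ≈ 2.0585 → 2.0585 bits.

2.0585 bits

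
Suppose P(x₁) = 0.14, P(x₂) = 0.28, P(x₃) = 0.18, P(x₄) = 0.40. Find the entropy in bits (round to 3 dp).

H = −Σ pᵢ log₂ pᵢ.
−0.14·log₂(0.14) = 0.3971
−0.28·log₂(0.28) = 0.5142
−0.18·log₂(0.18) = 0.4453
−0.40·log₂(0.40) = 0.5288
Sum ≈ 1.8854 → 1.885 bits.

1.885 bits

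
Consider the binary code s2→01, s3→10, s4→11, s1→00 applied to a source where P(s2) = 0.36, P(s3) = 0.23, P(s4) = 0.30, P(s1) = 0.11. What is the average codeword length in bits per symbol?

L̄ = Σ pᵢ·ℓᵢ = 0.36·2 + 0.23·2 + 0.30·2 + 0.11·2 = 2 bits/symbol.

2 bits/symbol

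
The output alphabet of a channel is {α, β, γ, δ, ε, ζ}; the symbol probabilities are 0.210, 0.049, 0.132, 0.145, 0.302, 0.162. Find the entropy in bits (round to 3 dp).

H = −Σ pᵢ log₂ pᵢ.
−0.210·log₂(0.210) = 0.4728
−0.049·log₂(0.049) = 0.2132
−0.132·log₂(0.132) = 0.3856
−0.145·log₂(0.145) = 0.4040
−0.302·log₂(0.302) = 0.5217
−0.162·log₂(0.162) = 0.4254
Sum ≈ 2.4227 → 2.423 bits.

2.423 bits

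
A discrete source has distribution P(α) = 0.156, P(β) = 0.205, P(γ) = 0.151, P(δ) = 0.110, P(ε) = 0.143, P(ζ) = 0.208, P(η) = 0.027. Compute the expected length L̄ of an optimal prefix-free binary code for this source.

2.724 bits/symbol

Repeatedly combine the two least-probable nodes; the expected code length is the sum of the merged weights.
merge 27/1000 + 11/100 → 137/1000
merge 137/1000 + 143/1000 → 7/25
merge 151/1000 + 39/250 → 307/1000
merge 41/200 + 26/125 → 413/1000
merge 7/25 + 307/1000 → 587/1000
merge 413/1000 + 587/1000 → 1
L = 137/1000 + 7/25 + 307/1000 + 413/1000 + 587/1000 + 1 = 681/250 = 2.724 bits/symbol.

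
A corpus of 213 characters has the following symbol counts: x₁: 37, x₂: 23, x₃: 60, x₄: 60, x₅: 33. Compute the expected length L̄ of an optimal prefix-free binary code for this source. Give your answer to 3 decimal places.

Probabilities are the counts divided by 213.
Repeatedly combine the two least-probable nodes; the expected code length is the sum of the merged weights.
merge 23/213 + 11/71 → 56/213
merge 37/213 + 56/213 → 31/71
merge 20/71 + 20/71 → 40/71
merge 31/71 + 40/71 → 1
L = 56/213 + 31/71 + 40/71 + 1 = 482/213 ≈ 2.263 bits/symbol.

2.263 bits/symbol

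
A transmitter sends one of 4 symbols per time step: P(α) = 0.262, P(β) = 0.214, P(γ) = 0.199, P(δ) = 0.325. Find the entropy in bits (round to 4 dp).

1.9728 bits

H = −Σ pᵢ log₂ pᵢ.
−0.262·log₂(0.262) = 0.5063
−0.214·log₂(0.214) = 0.4760
−0.199·log₂(0.199) = 0.4635
−0.325·log₂(0.325) = 0.5270
Sum ≈ 1.9728 → 1.9728 bits.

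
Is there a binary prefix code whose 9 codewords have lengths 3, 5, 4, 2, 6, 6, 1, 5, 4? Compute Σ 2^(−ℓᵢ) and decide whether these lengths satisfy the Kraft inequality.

1.09375; no

With common denominator 2^6 = 64: Σ 2^(−ℓᵢ) = 8/64 + 2/64 + 4/64 + 16/64 + 1/64 + 1/64 + 32/64 + 2/64 + 4/64 = 70/64 = 1.09375.
Kraft's inequality requires Σ ≤ 1; here Σ = 1.09375 > 1, so no such prefix code exists.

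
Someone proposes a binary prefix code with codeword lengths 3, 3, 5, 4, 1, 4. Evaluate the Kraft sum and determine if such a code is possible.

0.90625; yes

With common denominator 2^5 = 32: Σ 2^(−ℓᵢ) = 4/32 + 4/32 + 1/32 + 2/32 + 16/32 + 2/32 = 29/32 = 0.90625.
Kraft's inequality requires Σ ≤ 1; here Σ = 0.90625 ≤ 1, so such a prefix code exists.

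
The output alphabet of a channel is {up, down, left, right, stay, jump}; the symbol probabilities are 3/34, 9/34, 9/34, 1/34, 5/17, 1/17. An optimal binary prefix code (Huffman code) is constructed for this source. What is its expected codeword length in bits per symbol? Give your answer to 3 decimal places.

Repeatedly combine the two least-probable nodes; the expected code length is the sum of the merged weights.
merge 1/34 + 1/17 → 3/34
merge 3/34 + 3/34 → 3/17
merge 3/17 + 9/34 → 15/34
merge 9/34 + 5/17 → 19/34
merge 15/34 + 19/34 → 1
L = 3/34 + 3/17 + 15/34 + 19/34 + 1 = 77/34 ≈ 2.265 bits/symbol.

2.265 bits/symbol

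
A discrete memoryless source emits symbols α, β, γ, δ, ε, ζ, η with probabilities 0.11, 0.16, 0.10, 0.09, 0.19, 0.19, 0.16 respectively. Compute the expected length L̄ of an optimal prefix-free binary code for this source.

Repeatedly combine the two least-probable nodes; the expected code length is the sum of the merged weights.
merge 9/100 + 1/10 → 19/100
merge 11/100 + 4/25 → 27/100
merge 4/25 + 19/100 → 7/20
merge 19/100 + 19/100 → 19/50
merge 27/100 + 7/20 → 31/50
merge 19/50 + 31/50 → 1
L = 19/100 + 27/100 + 7/20 + 19/50 + 31/50 + 1 = 281/100 = 2.81 bits/symbol.

2.81 bits/symbol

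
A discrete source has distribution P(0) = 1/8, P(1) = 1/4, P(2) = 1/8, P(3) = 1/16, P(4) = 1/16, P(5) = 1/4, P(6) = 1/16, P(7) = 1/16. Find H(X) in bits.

2.75 bits

Each probability is a power of 1/2, so log₂(1/p) is an integer.
H = Σ p·log₂(1/p) = 1/8·3 + 1/4·2 + 1/8·3 + 1/16·4 + 1/16·4 + 1/4·2 + 1/16·4 + 1/16·4 = 2.75 bits.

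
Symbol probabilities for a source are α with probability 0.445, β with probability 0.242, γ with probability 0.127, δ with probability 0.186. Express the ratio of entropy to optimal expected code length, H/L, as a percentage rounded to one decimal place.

Entropy H = −Σ p log₂ p ≈ 1.8446 bits.
Huffman merges: 127/1000+93/500→313/1000; 121/500+313/1000→111/200; 89/200+111/200→1. L = 467/250 ≈ 1.8680.
Efficiency = H/L = 1.8446/1.8680 = 98.7%.

98.7%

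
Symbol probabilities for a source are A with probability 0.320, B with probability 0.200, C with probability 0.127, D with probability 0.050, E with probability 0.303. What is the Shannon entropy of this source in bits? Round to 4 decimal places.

H = −Σ pᵢ log₂ pᵢ.
−0.320·log₂(0.320) = 0.5260
−0.200·log₂(0.200) = 0.4644
−0.127·log₂(0.127) = 0.3781
−0.050·log₂(0.050) = 0.2161
−0.303·log₂(0.303) = 0.5220
Sum ≈ 2.1066 → 2.1066 bits.

2.1066 bits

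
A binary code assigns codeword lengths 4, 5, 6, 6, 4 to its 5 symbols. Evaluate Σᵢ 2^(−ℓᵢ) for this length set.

0.1875

With common denominator 2^6 = 64: Σ 2^(−ℓᵢ) = 4/64 + 2/64 + 1/64 + 1/64 + 4/64 = 12/64 = 0.1875.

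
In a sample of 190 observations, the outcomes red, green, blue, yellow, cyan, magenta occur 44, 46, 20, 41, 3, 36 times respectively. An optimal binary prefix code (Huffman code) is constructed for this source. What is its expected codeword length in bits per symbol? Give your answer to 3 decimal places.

Probabilities are the counts divided by 190.
Repeatedly combine the two least-probable nodes; the expected code length is the sum of the merged weights.
merge 3/190 + 2/19 → 23/190
merge 23/190 + 18/95 → 59/190
merge 41/190 + 22/95 → 17/38
merge 23/95 + 59/190 → 21/38
merge 17/38 + 21/38 → 1
L = 23/190 + 59/190 + 17/38 + 21/38 + 1 = 231/95 ≈ 2.432 bits/symbol.

2.432 bits/symbol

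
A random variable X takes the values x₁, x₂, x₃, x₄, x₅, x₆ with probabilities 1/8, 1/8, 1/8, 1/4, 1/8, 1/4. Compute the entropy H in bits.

2.5 bits

Each probability is a power of 1/2, so log₂(1/p) is an integer.
H = Σ p·log₂(1/p) = 1/8·3 + 1/8·3 + 1/8·3 + 1/4·2 + 1/8·3 + 1/4·2 = 2.5 bits.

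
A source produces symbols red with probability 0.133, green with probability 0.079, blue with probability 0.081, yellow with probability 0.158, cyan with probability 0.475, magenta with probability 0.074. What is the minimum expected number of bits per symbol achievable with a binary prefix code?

2.203 bits/symbol

Repeatedly combine the two least-probable nodes; the expected code length is the sum of the merged weights.
merge 37/500 + 79/1000 → 153/1000
merge 81/1000 + 133/1000 → 107/500
merge 153/1000 + 79/500 → 311/1000
merge 107/500 + 311/1000 → 21/40
merge 19/40 + 21/40 → 1
L = 153/1000 + 107/500 + 311/1000 + 21/40 + 1 = 2203/1000 = 2.203 bits/symbol.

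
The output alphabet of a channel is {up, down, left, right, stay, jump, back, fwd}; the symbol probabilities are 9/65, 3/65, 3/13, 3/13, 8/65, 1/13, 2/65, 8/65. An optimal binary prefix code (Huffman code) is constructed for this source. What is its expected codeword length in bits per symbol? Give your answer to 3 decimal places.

Repeatedly combine the two least-probable nodes; the expected code length is the sum of the merged weights.
merge 2/65 + 3/65 → 1/13
merge 1/13 + 1/13 → 2/13
merge 8/65 + 8/65 → 16/65
merge 9/65 + 2/13 → 19/65
merge 3/13 + 3/13 → 6/13
merge 16/65 + 19/65 → 7/13
merge 6/13 + 7/13 → 1
L = 1/13 + 2/13 + 16/65 + 19/65 + 6/13 + 7/13 + 1 = 36/13 ≈ 2.769 bits/symbol.

2.769 bits/symbol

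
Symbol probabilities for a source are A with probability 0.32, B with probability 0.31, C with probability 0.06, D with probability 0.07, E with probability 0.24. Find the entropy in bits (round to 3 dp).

H = −Σ pᵢ log₂ pᵢ.
−0.32·log₂(0.32) = 0.5260
−0.31·log₂(0.31) = 0.5238
−0.06·log₂(0.06) = 0.2435
−0.07·log₂(0.07) = 0.2686
−0.24·log₂(0.24) = 0.4941
Sum ≈ 2.0561 → 2.056 bits.

2.056 bits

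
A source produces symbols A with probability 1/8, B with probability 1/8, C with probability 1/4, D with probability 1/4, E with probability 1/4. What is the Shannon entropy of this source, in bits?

Each probability is a power of 1/2, so log₂(1/p) is an integer.
H = Σ p·log₂(1/p) = 1/8·3 + 1/8·3 + 1/4·2 + 1/4·2 + 1/4·2 = 2.25 bits.

2.25 bits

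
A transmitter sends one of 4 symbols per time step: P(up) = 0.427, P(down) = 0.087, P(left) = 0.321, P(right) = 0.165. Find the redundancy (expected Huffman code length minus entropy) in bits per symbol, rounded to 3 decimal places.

0.039 bits

Entropy H = −Σ p log₂ p ≈ 1.7859 bits.
Huffman merges: 87/1000+33/200→63/250; 63/250+321/1000→573/1000; 427/1000+573/1000→1. L = 73/40 ≈ 1.8250.
L − H = 1.8250 − 1.7859 = 0.039 bits.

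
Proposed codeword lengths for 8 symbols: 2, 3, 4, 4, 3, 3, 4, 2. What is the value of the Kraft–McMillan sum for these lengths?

1.0625

With common denominator 2^4 = 16: Σ 2^(−ℓᵢ) = 4/16 + 2/16 + 1/16 + 1/16 + 2/16 + 2/16 + 1/16 + 4/16 = 17/16 = 1.0625.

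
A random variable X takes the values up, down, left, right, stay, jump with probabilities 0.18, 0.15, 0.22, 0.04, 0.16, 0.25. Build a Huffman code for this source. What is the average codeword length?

2.53 bits/symbol

Repeatedly combine the two least-probable nodes; the expected code length is the sum of the merged weights.
merge 1/25 + 3/20 → 19/100
merge 4/25 + 9/50 → 17/50
merge 19/100 + 11/50 → 41/100
merge 1/4 + 17/50 → 59/100
merge 41/100 + 59/100 → 1
L = 19/100 + 17/50 + 41/100 + 59/100 + 1 = 253/100 = 2.53 bits/symbol.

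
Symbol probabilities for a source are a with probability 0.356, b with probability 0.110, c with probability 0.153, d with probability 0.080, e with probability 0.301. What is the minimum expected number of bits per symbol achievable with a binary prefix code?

Repeatedly combine the two least-probable nodes; the expected code length is the sum of the merged weights.
merge 2/25 + 11/100 → 19/100
merge 153/1000 + 19/100 → 343/1000
merge 301/1000 + 343/1000 → 161/250
merge 89/250 + 161/250 → 1
L = 19/100 + 343/1000 + 161/250 + 1 = 2177/1000 = 2.177 bits/symbol.

2.177 bits/symbol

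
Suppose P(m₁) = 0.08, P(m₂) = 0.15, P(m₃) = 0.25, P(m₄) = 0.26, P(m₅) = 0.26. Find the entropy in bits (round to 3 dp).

H = −Σ pᵢ log₂ pᵢ.
−0.08·log₂(0.08) = 0.2915
−0.15·log₂(0.15) = 0.4105
−0.25·log₂(0.25) = 0.5000
−0.26·log₂(0.26) = 0.5053
−0.26·log₂(0.26) = 0.5053
Sum ≈ 2.2126 → 2.213 bits.

2.213 bits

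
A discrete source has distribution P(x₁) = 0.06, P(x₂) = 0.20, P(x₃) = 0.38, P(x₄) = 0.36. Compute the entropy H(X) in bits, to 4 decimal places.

H = −Σ pᵢ log₂ pᵢ.
−0.06·log₂(0.06) = 0.2435
−0.20·log₂(0.20) = 0.4644
−0.38·log₂(0.38) = 0.5305
−0.36·log₂(0.36) = 0.5306
Sum ≈ 1.7690 → 1.7690 bits.

1.7690 bits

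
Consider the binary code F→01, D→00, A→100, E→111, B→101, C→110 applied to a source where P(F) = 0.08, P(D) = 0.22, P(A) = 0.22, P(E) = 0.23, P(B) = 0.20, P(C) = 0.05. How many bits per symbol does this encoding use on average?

L̄ = Σ pᵢ·ℓᵢ = 0.08·2 + 0.22·2 + 0.22·3 + 0.23·3 + 0.20·3 + 0.05·3 = 2.7 bits/symbol.

2.7 bits/symbol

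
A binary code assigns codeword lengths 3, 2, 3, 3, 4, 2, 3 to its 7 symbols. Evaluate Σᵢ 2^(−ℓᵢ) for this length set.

1.0625

With common denominator 2^4 = 16: Σ 2^(−ℓᵢ) = 2/16 + 4/16 + 2/16 + 2/16 + 1/16 + 4/16 + 2/16 = 17/16 = 1.0625.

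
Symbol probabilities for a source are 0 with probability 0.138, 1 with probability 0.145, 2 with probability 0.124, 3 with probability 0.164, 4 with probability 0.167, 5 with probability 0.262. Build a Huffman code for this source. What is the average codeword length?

2.571 bits/symbol

Repeatedly combine the two least-probable nodes; the expected code length is the sum of the merged weights.
merge 31/250 + 69/500 → 131/500
merge 29/200 + 41/250 → 309/1000
merge 167/1000 + 131/500 → 429/1000
merge 131/500 + 309/1000 → 571/1000
merge 429/1000 + 571/1000 → 1
L = 131/500 + 309/1000 + 429/1000 + 571/1000 + 1 = 2571/1000 = 2.571 bits/symbol.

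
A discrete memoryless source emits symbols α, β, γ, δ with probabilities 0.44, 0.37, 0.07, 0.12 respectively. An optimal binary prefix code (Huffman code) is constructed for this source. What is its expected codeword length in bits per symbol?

Repeatedly combine the two least-probable nodes; the expected code length is the sum of the merged weights.
merge 7/100 + 3/25 → 19/100
merge 19/100 + 37/100 → 14/25
merge 11/25 + 14/25 → 1
L = 19/100 + 14/25 + 1 = 7/4 = 1.75 bits/symbol.

1.75 bits/symbol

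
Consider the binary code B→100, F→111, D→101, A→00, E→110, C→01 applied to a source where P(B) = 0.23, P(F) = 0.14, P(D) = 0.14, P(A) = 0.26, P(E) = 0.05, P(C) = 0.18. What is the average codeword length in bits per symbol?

L̄ = Σ pᵢ·ℓᵢ = 0.23·3 + 0.14·3 + 0.14·3 + 0.26·2 + 0.05·3 + 0.18·2 = 2.56 bits/symbol.

2.56 bits/symbol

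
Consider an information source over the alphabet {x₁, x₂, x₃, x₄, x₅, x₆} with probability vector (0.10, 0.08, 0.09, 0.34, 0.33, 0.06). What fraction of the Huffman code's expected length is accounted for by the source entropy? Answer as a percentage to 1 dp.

96.4%

Entropy H = −Σ p log₂ p ≈ 2.2369 bits.
Huffman merges: 3/50+2/25→7/50; 9/100+1/10→19/100; 7/50+19/100→33/100; 33/100+33/100→33/50; 17/50+33/50→1. L = 58/25 ≈ 2.3200.
Efficiency = H/L = 2.2369/2.3200 = 96.4%.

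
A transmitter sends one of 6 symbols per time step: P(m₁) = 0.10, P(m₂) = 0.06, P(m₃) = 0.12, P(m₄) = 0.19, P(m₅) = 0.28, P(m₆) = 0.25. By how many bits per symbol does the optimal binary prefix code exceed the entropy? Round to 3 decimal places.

Entropy H = −Σ p log₂ p ≈ 2.4122 bits.
Huffman merges: 3/50+1/10→4/25; 3/25+4/25→7/25; 19/100+1/4→11/25; 7/25+7/25→14/25; 11/25+14/25→1. L = 61/25 ≈ 2.4400.
L − H = 2.4400 − 2.4122 = 0.028 bits.

0.028 bits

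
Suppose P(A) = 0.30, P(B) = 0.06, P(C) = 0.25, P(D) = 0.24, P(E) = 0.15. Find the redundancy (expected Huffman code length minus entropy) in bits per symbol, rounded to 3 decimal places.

Entropy H = −Σ p log₂ p ≈ 2.1693 bits.
Huffman merges: 3/50+3/20→21/100; 21/100+6/25→9/20; 1/4+3/10→11/20; 9/20+11/20→1. L = 221/100 ≈ 2.2100.
L − H = 2.2100 − 2.1693 = 0.041 bits.

0.041 bits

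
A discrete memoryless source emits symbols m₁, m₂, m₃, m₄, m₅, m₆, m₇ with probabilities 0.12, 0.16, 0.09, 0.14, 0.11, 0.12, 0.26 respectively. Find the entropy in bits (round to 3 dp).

2.722 bits

H = −Σ pᵢ log₂ pᵢ.
−0.12·log₂(0.12) = 0.3671
−0.16·log₂(0.16) = 0.4230
−0.09·log₂(0.09) = 0.3127
−0.14·log₂(0.14) = 0.3971
−0.11·log₂(0.11) = 0.3503
−0.12·log₂(0.12) = 0.3671
−0.26·log₂(0.26) = 0.5053
Sum ≈ 2.7225 → 2.722 bits.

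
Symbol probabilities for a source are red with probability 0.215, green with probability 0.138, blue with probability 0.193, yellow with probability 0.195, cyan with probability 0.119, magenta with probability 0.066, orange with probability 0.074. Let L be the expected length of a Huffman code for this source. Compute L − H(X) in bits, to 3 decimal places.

Entropy H = −Σ p log₂ p ≈ 2.6913 bits.
Huffman merges: 33/500+37/500→7/50; 119/1000+69/500→257/1000; 7/50+193/1000→333/1000; 39/200+43/200→41/100; 257/1000+333/1000→59/100; 41/100+59/100→1. L = 273/100 ≈ 2.7300.
L − H = 2.7300 − 2.6913 = 0.039 bits.

0.039 bits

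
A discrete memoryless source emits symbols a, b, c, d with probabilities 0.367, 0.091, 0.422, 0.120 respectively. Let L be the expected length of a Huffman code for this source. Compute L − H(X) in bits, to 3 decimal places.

Entropy H = −Σ p log₂ p ≈ 1.7377 bits.
Huffman merges: 91/1000+3/25→211/1000; 211/1000+367/1000→289/500; 211/500+289/500→1. L = 1789/1000 ≈ 1.7890.
L − H = 1.7890 − 1.7377 = 0.051 bits.

0.051 bits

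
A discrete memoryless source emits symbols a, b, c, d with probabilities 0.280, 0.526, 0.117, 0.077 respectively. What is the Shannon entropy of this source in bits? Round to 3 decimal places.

1.649 bits

H = −Σ pᵢ log₂ pᵢ.
−0.280·log₂(0.280) = 0.5142
−0.526·log₂(0.526) = 0.4875
−0.117·log₂(0.117) = 0.3622
−0.077·log₂(0.077) = 0.2848
Sum ≈ 1.6487 → 1.649 bits.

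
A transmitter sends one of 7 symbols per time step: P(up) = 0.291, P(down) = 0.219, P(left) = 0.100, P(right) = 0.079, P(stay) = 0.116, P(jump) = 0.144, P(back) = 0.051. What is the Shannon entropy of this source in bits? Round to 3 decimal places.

H = −Σ pᵢ log₂ pᵢ.
−0.291·log₂(0.291) = 0.5182
−0.219·log₂(0.219) = 0.4798
−0.100·log₂(0.100) = 0.3322
−0.079·log₂(0.079) = 0.2893
−0.116·log₂(0.116) = 0.3605
−0.144·log₂(0.144) = 0.4026
−0.051·log₂(0.051) = 0.2190
Sum ≈ 2.6016 → 2.602 bits.

2.602 bits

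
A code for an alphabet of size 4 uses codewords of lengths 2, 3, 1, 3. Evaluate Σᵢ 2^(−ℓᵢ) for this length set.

With common denominator 2^3 = 8: Σ 2^(−ℓᵢ) = 2/8 + 1/8 + 4/8 + 1/8 = 8/8 = 1.

1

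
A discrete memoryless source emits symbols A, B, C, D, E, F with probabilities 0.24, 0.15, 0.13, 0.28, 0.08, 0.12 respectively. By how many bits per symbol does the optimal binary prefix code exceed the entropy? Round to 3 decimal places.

0.020 bits

Entropy H = −Σ p log₂ p ≈ 2.4601 bits.
Huffman merges: 2/25+3/25→1/5; 13/100+3/20→7/25; 1/5+6/25→11/25; 7/25+7/25→14/25; 11/25+14/25→1. L = 62/25 ≈ 2.4800.
L − H = 2.4800 − 2.4601 = 0.020 bits.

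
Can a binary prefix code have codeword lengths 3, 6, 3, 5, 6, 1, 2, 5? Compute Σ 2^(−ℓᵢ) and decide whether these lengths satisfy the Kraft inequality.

With common denominator 2^6 = 64: Σ 2^(−ℓᵢ) = 8/64 + 1/64 + 8/64 + 2/64 + 1/64 + 32/64 + 16/64 + 2/64 = 70/64 = 1.09375.
Kraft's inequality requires Σ ≤ 1; here Σ = 1.09375 > 1, so no such prefix code exists.

1.09375; no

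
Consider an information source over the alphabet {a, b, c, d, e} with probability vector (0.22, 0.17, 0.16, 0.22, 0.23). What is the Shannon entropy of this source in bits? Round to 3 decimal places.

H = −Σ pᵢ log₂ pᵢ.
−0.22·log₂(0.22) = 0.4806
−0.17·log₂(0.17) = 0.4346
−0.16·log₂(0.16) = 0.4230
−0.22·log₂(0.22) = 0.4806
−0.23·log₂(0.23) = 0.4877
Sum ≈ 2.3064 → 2.306 bits.

2.306 bits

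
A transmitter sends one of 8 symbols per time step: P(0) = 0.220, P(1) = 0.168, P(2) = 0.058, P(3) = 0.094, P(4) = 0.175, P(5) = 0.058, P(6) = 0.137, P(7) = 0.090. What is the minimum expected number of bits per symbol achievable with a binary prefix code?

2.896 bits/symbol

Repeatedly combine the two least-probable nodes; the expected code length is the sum of the merged weights.
merge 29/500 + 29/500 → 29/250
merge 9/100 + 47/500 → 23/125
merge 29/250 + 137/1000 → 253/1000
merge 21/125 + 7/40 → 343/1000
merge 23/125 + 11/50 → 101/250
merge 253/1000 + 343/1000 → 149/250
merge 101/250 + 149/250 → 1
L = 29/250 + 23/125 + 253/1000 + 343/1000 + 101/250 + 149/250 + 1 = 362/125 = 2.896 bits/symbol.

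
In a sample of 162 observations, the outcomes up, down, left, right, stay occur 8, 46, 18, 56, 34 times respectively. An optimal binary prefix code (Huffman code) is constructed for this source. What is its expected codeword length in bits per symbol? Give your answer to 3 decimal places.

Probabilities are the counts divided by 162.
Repeatedly combine the two least-probable nodes; the expected code length is the sum of the merged weights.
merge 4/81 + 1/9 → 13/81
merge 13/81 + 17/81 → 10/27
merge 23/81 + 28/81 → 17/27
merge 10/27 + 17/27 → 1
L = 13/81 + 10/27 + 17/27 + 1 = 175/81 ≈ 2.160 bits/symbol.

2.160 bits/symbol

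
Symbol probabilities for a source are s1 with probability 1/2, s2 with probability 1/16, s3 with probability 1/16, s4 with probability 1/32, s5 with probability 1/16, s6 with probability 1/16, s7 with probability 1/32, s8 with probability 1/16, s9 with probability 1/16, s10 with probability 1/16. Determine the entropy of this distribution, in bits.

Each probability is a power of 1/2, so log₂(1/p) is an integer.
H = Σ p·log₂(1/p) = 1/2·1 + 1/16·4 + 1/16·4 + 1/32·5 + 1/16·4 + 1/16·4 + 1/32·5 + 1/16·4 + 1/16·4 + 1/16·4 = 2.5625 bits.

2.5625 bits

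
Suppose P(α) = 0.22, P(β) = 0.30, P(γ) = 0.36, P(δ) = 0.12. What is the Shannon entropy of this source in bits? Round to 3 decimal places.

1.899 bits

H = −Σ pᵢ log₂ pᵢ.
−0.22·log₂(0.22) = 0.4806
−0.30·log₂(0.30) = 0.5211
−0.36·log₂(0.36) = 0.5306
−0.12·log₂(0.12) = 0.3671
Sum ≈ 1.8993 → 1.899 bits.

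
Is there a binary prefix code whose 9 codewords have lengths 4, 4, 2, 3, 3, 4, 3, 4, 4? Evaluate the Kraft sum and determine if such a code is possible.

With common denominator 2^4 = 16: Σ 2^(−ℓᵢ) = 1/16 + 1/16 + 4/16 + 2/16 + 2/16 + 1/16 + 2/16 + 1/16 + 1/16 = 15/16 = 0.9375.
Kraft's inequality requires Σ ≤ 1; here Σ = 0.9375 ≤ 1, so such a prefix code exists.

0.9375; yes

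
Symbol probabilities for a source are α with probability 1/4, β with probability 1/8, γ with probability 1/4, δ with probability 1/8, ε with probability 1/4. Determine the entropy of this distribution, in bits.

Each probability is a power of 1/2, so log₂(1/p) is an integer.
H = Σ p·log₂(1/p) = 1/4·2 + 1/8·3 + 1/4·2 + 1/8·3 + 1/4·2 = 2.25 bits.

2.25 bits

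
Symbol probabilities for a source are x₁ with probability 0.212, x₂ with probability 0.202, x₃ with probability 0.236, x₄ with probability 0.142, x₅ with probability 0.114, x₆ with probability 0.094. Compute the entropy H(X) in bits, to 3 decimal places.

2.510 bits

H = −Σ pᵢ log₂ pᵢ.
−0.212·log₂(0.212) = 0.4744
−0.202·log₂(0.202) = 0.4661
−0.236·log₂(0.236) = 0.4916
−0.142·log₂(0.142) = 0.3999
−0.114·log₂(0.114) = 0.3571
−0.094·log₂(0.094) = 0.3207
Sum ≈ 2.5099 → 2.510 bits.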